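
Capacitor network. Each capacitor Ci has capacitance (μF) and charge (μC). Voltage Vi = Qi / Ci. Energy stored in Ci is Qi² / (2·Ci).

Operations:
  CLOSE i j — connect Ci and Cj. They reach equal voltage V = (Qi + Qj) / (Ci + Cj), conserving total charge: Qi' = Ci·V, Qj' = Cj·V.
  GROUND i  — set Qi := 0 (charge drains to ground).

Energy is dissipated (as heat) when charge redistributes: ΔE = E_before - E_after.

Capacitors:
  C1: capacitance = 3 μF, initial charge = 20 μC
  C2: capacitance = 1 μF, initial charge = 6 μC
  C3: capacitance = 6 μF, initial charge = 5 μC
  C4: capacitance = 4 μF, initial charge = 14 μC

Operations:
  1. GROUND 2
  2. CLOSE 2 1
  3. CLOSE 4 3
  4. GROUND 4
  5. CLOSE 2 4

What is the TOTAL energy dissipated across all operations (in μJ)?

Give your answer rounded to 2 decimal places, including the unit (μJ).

Initial: C1(3μF, Q=20μC, V=6.67V), C2(1μF, Q=6μC, V=6.00V), C3(6μF, Q=5μC, V=0.83V), C4(4μF, Q=14μC, V=3.50V)
Op 1: GROUND 2: Q2=0; energy lost=18.000
Op 2: CLOSE 2-1: Q_total=20.00, C_total=4.00, V=5.00; Q2=5.00, Q1=15.00; dissipated=16.667
Op 3: CLOSE 4-3: Q_total=19.00, C_total=10.00, V=1.90; Q4=7.60, Q3=11.40; dissipated=8.533
Op 4: GROUND 4: Q4=0; energy lost=7.220
Op 5: CLOSE 2-4: Q_total=5.00, C_total=5.00, V=1.00; Q2=1.00, Q4=4.00; dissipated=10.000
Total dissipated: 60.420 μJ

Answer: 60.42 μJ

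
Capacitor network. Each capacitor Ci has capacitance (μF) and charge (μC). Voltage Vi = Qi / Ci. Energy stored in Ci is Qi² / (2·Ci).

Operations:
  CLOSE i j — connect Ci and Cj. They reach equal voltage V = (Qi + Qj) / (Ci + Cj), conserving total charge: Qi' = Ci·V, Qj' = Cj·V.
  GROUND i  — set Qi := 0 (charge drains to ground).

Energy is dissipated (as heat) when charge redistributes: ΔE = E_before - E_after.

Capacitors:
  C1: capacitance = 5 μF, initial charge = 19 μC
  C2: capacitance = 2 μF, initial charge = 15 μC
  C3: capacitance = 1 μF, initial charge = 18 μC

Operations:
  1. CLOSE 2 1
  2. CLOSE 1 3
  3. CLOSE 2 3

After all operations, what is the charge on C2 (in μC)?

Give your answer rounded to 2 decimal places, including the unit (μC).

Initial: C1(5μF, Q=19μC, V=3.80V), C2(2μF, Q=15μC, V=7.50V), C3(1μF, Q=18μC, V=18.00V)
Op 1: CLOSE 2-1: Q_total=34.00, C_total=7.00, V=4.86; Q2=9.71, Q1=24.29; dissipated=9.779
Op 2: CLOSE 1-3: Q_total=42.29, C_total=6.00, V=7.05; Q1=35.24, Q3=7.05; dissipated=71.973
Op 3: CLOSE 2-3: Q_total=16.76, C_total=3.00, V=5.59; Q2=11.17, Q3=5.59; dissipated=1.599
Final charges: Q1=35.24, Q2=11.17, Q3=5.59

Answer: 11.17 μC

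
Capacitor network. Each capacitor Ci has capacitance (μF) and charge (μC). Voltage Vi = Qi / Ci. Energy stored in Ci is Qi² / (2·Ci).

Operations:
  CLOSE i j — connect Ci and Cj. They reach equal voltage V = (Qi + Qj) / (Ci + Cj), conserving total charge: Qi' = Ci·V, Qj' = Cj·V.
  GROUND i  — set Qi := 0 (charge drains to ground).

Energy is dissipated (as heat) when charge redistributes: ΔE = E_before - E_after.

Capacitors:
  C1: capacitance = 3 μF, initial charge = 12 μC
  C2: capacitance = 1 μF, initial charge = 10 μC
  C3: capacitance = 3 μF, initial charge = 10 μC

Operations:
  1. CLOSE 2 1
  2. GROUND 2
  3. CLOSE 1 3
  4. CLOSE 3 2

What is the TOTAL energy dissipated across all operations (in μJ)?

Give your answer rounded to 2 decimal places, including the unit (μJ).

Initial: C1(3μF, Q=12μC, V=4.00V), C2(1μF, Q=10μC, V=10.00V), C3(3μF, Q=10μC, V=3.33V)
Op 1: CLOSE 2-1: Q_total=22.00, C_total=4.00, V=5.50; Q2=5.50, Q1=16.50; dissipated=13.500
Op 2: GROUND 2: Q2=0; energy lost=15.125
Op 3: CLOSE 1-3: Q_total=26.50, C_total=6.00, V=4.42; Q1=13.25, Q3=13.25; dissipated=3.521
Op 4: CLOSE 3-2: Q_total=13.25, C_total=4.00, V=3.31; Q3=9.94, Q2=3.31; dissipated=7.315
Total dissipated: 39.461 μJ

Answer: 39.46 μJ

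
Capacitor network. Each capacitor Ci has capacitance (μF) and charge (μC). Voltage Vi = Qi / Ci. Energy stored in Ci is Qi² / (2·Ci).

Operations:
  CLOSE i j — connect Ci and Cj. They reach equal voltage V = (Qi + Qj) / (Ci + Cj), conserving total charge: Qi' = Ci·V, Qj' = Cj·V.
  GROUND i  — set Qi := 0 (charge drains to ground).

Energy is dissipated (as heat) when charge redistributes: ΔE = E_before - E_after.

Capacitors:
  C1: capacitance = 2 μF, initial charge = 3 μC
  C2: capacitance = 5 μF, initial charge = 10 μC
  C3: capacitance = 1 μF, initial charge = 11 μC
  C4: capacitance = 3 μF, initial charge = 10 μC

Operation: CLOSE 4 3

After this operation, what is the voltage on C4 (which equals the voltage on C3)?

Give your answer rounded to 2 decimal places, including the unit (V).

Answer: 5.25 V

Derivation:
Initial: C1(2μF, Q=3μC, V=1.50V), C2(5μF, Q=10μC, V=2.00V), C3(1μF, Q=11μC, V=11.00V), C4(3μF, Q=10μC, V=3.33V)
Op 1: CLOSE 4-3: Q_total=21.00, C_total=4.00, V=5.25; Q4=15.75, Q3=5.25; dissipated=22.042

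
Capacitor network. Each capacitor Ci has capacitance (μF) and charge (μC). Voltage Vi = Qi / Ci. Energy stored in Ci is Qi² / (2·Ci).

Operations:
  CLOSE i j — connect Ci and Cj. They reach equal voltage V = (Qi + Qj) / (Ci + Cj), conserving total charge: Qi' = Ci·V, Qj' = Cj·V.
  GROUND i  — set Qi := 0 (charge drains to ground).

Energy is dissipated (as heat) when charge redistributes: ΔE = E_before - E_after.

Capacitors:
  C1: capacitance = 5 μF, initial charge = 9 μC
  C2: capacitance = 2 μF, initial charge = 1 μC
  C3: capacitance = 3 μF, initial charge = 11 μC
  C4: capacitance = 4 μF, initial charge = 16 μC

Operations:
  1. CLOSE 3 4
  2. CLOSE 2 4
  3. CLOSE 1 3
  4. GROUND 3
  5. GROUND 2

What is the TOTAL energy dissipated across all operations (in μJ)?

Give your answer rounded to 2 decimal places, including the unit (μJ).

Answer: 28.99 μJ

Derivation:
Initial: C1(5μF, Q=9μC, V=1.80V), C2(2μF, Q=1μC, V=0.50V), C3(3μF, Q=11μC, V=3.67V), C4(4μF, Q=16μC, V=4.00V)
Op 1: CLOSE 3-4: Q_total=27.00, C_total=7.00, V=3.86; Q3=11.57, Q4=15.43; dissipated=0.095
Op 2: CLOSE 2-4: Q_total=16.43, C_total=6.00, V=2.74; Q2=5.48, Q4=10.95; dissipated=7.514
Op 3: CLOSE 1-3: Q_total=20.57, C_total=8.00, V=2.57; Q1=12.86, Q3=7.71; dissipated=3.967
Op 4: GROUND 3: Q3=0; energy lost=9.918
Op 5: GROUND 2: Q2=0; energy lost=7.497
Total dissipated: 28.992 μJ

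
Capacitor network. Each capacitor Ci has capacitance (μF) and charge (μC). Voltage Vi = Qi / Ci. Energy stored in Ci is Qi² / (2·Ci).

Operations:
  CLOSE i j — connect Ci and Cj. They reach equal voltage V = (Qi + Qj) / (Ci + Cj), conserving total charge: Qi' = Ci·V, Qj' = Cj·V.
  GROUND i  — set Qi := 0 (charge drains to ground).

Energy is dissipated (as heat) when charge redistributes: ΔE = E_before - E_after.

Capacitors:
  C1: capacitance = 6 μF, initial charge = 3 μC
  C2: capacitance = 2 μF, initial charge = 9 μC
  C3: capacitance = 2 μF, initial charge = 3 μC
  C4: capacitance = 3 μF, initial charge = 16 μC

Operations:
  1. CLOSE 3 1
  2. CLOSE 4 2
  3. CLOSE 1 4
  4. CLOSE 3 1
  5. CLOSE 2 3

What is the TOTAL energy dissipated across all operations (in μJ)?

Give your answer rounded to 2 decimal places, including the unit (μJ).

Answer: 25.81 μJ

Derivation:
Initial: C1(6μF, Q=3μC, V=0.50V), C2(2μF, Q=9μC, V=4.50V), C3(2μF, Q=3μC, V=1.50V), C4(3μF, Q=16μC, V=5.33V)
Op 1: CLOSE 3-1: Q_total=6.00, C_total=8.00, V=0.75; Q3=1.50, Q1=4.50; dissipated=0.750
Op 2: CLOSE 4-2: Q_total=25.00, C_total=5.00, V=5.00; Q4=15.00, Q2=10.00; dissipated=0.417
Op 3: CLOSE 1-4: Q_total=19.50, C_total=9.00, V=2.17; Q1=13.00, Q4=6.50; dissipated=18.062
Op 4: CLOSE 3-1: Q_total=14.50, C_total=8.00, V=1.81; Q3=3.62, Q1=10.88; dissipated=1.505
Op 5: CLOSE 2-3: Q_total=13.62, C_total=4.00, V=3.41; Q2=6.81, Q3=6.81; dissipated=5.080
Total dissipated: 25.814 μJ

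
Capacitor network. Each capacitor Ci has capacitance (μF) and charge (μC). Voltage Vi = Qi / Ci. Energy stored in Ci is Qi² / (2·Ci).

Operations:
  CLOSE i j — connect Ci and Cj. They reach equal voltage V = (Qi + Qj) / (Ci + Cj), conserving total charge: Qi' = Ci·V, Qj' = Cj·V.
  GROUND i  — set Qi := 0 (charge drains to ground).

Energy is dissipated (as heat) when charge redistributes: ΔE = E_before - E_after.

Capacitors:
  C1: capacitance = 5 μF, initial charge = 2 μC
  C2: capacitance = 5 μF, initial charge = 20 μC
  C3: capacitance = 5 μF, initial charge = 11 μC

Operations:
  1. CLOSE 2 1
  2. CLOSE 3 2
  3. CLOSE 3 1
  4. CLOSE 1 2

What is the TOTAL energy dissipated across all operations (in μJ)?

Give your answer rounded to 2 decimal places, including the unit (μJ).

Initial: C1(5μF, Q=2μC, V=0.40V), C2(5μF, Q=20μC, V=4.00V), C3(5μF, Q=11μC, V=2.20V)
Op 1: CLOSE 2-1: Q_total=22.00, C_total=10.00, V=2.20; Q2=11.00, Q1=11.00; dissipated=16.200
Op 2: CLOSE 3-2: Q_total=22.00, C_total=10.00, V=2.20; Q3=11.00, Q2=11.00; dissipated=0.000
Op 3: CLOSE 3-1: Q_total=22.00, C_total=10.00, V=2.20; Q3=11.00, Q1=11.00; dissipated=0.000
Op 4: CLOSE 1-2: Q_total=22.00, C_total=10.00, V=2.20; Q1=11.00, Q2=11.00; dissipated=0.000
Total dissipated: 16.200 μJ

Answer: 16.20 μJ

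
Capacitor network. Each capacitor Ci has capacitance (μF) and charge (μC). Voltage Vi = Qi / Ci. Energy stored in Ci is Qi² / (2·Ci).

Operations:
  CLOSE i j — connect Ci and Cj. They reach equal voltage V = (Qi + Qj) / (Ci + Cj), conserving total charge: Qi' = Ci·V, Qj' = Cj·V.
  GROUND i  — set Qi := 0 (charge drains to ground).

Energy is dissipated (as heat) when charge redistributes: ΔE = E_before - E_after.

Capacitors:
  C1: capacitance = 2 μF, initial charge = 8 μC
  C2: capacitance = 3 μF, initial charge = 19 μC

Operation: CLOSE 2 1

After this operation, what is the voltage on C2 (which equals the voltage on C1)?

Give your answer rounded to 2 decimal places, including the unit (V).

Initial: C1(2μF, Q=8μC, V=4.00V), C2(3μF, Q=19μC, V=6.33V)
Op 1: CLOSE 2-1: Q_total=27.00, C_total=5.00, V=5.40; Q2=16.20, Q1=10.80; dissipated=3.267

Answer: 5.40 V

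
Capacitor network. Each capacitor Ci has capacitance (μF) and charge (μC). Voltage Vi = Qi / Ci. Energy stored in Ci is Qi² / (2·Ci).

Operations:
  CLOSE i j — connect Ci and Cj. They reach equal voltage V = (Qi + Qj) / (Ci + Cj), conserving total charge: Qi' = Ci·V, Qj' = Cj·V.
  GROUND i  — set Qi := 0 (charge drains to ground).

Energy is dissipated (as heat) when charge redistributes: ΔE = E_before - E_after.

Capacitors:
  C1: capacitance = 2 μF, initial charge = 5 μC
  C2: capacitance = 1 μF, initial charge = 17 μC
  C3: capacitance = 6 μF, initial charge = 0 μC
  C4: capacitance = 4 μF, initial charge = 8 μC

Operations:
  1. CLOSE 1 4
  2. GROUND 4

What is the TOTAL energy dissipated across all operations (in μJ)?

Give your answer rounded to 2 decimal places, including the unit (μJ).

Answer: 9.56 μJ

Derivation:
Initial: C1(2μF, Q=5μC, V=2.50V), C2(1μF, Q=17μC, V=17.00V), C3(6μF, Q=0μC, V=0.00V), C4(4μF, Q=8μC, V=2.00V)
Op 1: CLOSE 1-4: Q_total=13.00, C_total=6.00, V=2.17; Q1=4.33, Q4=8.67; dissipated=0.167
Op 2: GROUND 4: Q4=0; energy lost=9.389
Total dissipated: 9.556 μJ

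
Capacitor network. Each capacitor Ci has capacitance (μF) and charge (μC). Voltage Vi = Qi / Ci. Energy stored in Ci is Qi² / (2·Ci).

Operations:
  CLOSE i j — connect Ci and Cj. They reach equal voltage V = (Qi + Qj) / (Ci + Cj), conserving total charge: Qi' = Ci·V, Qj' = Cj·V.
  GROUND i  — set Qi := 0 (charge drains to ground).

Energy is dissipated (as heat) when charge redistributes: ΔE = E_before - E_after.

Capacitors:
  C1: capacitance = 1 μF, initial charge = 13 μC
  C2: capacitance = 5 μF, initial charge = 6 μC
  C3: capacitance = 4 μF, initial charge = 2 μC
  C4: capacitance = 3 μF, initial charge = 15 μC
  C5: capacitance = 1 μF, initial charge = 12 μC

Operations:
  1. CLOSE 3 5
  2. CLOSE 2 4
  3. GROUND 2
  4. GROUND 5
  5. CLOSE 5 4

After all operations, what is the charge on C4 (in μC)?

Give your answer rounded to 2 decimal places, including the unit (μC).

Initial: C1(1μF, Q=13μC, V=13.00V), C2(5μF, Q=6μC, V=1.20V), C3(4μF, Q=2μC, V=0.50V), C4(3μF, Q=15μC, V=5.00V), C5(1μF, Q=12μC, V=12.00V)
Op 1: CLOSE 3-5: Q_total=14.00, C_total=5.00, V=2.80; Q3=11.20, Q5=2.80; dissipated=52.900
Op 2: CLOSE 2-4: Q_total=21.00, C_total=8.00, V=2.62; Q2=13.12, Q4=7.88; dissipated=13.537
Op 3: GROUND 2: Q2=0; energy lost=17.227
Op 4: GROUND 5: Q5=0; energy lost=3.920
Op 5: CLOSE 5-4: Q_total=7.88, C_total=4.00, V=1.97; Q5=1.97, Q4=5.91; dissipated=2.584
Final charges: Q1=13.00, Q2=0.00, Q3=11.20, Q4=5.91, Q5=1.97

Answer: 5.91 μC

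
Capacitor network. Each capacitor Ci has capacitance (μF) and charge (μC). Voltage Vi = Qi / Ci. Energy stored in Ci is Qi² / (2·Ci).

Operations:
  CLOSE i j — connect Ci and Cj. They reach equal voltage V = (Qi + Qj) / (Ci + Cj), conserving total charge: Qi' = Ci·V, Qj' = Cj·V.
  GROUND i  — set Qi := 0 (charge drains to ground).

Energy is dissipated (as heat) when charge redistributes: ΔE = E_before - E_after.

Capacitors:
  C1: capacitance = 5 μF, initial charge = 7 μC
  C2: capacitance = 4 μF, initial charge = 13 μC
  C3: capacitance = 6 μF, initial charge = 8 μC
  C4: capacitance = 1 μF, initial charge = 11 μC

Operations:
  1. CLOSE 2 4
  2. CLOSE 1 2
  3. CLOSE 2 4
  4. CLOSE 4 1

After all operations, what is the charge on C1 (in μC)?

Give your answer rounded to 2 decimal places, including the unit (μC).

Answer: 14.87 μC

Derivation:
Initial: C1(5μF, Q=7μC, V=1.40V), C2(4μF, Q=13μC, V=3.25V), C3(6μF, Q=8μC, V=1.33V), C4(1μF, Q=11μC, V=11.00V)
Op 1: CLOSE 2-4: Q_total=24.00, C_total=5.00, V=4.80; Q2=19.20, Q4=4.80; dissipated=24.025
Op 2: CLOSE 1-2: Q_total=26.20, C_total=9.00, V=2.91; Q1=14.56, Q2=11.64; dissipated=12.844
Op 3: CLOSE 2-4: Q_total=16.44, C_total=5.00, V=3.29; Q2=13.16, Q4=3.29; dissipated=1.427
Op 4: CLOSE 4-1: Q_total=17.84, C_total=6.00, V=2.97; Q4=2.97, Q1=14.87; dissipated=0.059
Final charges: Q1=14.87, Q2=13.16, Q3=8.00, Q4=2.97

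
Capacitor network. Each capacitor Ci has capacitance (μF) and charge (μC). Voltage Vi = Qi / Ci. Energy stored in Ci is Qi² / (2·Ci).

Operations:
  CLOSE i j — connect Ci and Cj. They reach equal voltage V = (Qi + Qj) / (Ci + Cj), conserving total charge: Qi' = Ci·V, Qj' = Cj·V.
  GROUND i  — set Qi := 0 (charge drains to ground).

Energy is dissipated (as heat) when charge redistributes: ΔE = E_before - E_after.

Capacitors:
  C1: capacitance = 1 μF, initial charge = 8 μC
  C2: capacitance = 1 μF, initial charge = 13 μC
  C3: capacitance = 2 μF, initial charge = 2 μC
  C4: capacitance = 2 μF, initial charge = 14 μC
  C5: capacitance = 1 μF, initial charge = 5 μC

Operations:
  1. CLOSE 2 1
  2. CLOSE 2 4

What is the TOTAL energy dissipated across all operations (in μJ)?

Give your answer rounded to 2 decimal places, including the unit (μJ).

Answer: 10.33 μJ

Derivation:
Initial: C1(1μF, Q=8μC, V=8.00V), C2(1μF, Q=13μC, V=13.00V), C3(2μF, Q=2μC, V=1.00V), C4(2μF, Q=14μC, V=7.00V), C5(1μF, Q=5μC, V=5.00V)
Op 1: CLOSE 2-1: Q_total=21.00, C_total=2.00, V=10.50; Q2=10.50, Q1=10.50; dissipated=6.250
Op 2: CLOSE 2-4: Q_total=24.50, C_total=3.00, V=8.17; Q2=8.17, Q4=16.33; dissipated=4.083
Total dissipated: 10.333 μJ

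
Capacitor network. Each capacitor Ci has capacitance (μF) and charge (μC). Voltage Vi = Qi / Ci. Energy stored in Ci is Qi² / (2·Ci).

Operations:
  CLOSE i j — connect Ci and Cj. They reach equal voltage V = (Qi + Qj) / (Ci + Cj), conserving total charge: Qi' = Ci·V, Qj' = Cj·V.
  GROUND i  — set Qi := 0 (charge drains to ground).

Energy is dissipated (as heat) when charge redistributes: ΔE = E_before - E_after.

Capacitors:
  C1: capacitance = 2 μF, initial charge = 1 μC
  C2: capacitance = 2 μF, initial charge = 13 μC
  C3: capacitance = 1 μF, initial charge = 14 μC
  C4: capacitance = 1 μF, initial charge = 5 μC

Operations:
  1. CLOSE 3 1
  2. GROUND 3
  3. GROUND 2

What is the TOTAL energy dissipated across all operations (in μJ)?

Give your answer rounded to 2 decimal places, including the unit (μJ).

Answer: 115.50 μJ

Derivation:
Initial: C1(2μF, Q=1μC, V=0.50V), C2(2μF, Q=13μC, V=6.50V), C3(1μF, Q=14μC, V=14.00V), C4(1μF, Q=5μC, V=5.00V)
Op 1: CLOSE 3-1: Q_total=15.00, C_total=3.00, V=5.00; Q3=5.00, Q1=10.00; dissipated=60.750
Op 2: GROUND 3: Q3=0; energy lost=12.500
Op 3: GROUND 2: Q2=0; energy lost=42.250
Total dissipated: 115.500 μJ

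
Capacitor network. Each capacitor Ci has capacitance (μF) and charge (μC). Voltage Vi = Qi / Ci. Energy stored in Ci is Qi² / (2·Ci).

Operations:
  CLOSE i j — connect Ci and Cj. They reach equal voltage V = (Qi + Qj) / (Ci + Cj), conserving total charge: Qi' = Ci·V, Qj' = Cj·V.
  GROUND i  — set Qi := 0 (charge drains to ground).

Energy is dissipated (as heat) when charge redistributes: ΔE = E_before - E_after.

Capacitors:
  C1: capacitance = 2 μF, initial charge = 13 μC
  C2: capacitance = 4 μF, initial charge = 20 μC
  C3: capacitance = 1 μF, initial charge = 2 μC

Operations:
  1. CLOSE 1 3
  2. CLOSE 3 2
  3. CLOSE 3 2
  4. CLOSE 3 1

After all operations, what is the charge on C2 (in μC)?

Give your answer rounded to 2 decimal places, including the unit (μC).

Answer: 20.00 μC

Derivation:
Initial: C1(2μF, Q=13μC, V=6.50V), C2(4μF, Q=20μC, V=5.00V), C3(1μF, Q=2μC, V=2.00V)
Op 1: CLOSE 1-3: Q_total=15.00, C_total=3.00, V=5.00; Q1=10.00, Q3=5.00; dissipated=6.750
Op 2: CLOSE 3-2: Q_total=25.00, C_total=5.00, V=5.00; Q3=5.00, Q2=20.00; dissipated=0.000
Op 3: CLOSE 3-2: Q_total=25.00, C_total=5.00, V=5.00; Q3=5.00, Q2=20.00; dissipated=0.000
Op 4: CLOSE 3-1: Q_total=15.00, C_total=3.00, V=5.00; Q3=5.00, Q1=10.00; dissipated=0.000
Final charges: Q1=10.00, Q2=20.00, Q3=5.00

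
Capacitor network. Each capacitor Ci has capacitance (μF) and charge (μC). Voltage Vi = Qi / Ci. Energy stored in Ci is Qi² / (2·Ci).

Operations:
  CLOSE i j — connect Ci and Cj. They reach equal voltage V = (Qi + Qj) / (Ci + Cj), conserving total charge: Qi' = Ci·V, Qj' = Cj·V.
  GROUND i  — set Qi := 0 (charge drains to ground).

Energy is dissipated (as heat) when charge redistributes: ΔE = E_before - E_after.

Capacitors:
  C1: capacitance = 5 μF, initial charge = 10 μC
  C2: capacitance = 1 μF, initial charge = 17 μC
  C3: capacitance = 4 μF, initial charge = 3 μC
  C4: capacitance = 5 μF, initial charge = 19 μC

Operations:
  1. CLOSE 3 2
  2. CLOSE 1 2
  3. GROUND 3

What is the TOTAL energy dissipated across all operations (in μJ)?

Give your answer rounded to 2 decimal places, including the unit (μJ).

Answer: 139.29 μJ

Derivation:
Initial: C1(5μF, Q=10μC, V=2.00V), C2(1μF, Q=17μC, V=17.00V), C3(4μF, Q=3μC, V=0.75V), C4(5μF, Q=19μC, V=3.80V)
Op 1: CLOSE 3-2: Q_total=20.00, C_total=5.00, V=4.00; Q3=16.00, Q2=4.00; dissipated=105.625
Op 2: CLOSE 1-2: Q_total=14.00, C_total=6.00, V=2.33; Q1=11.67, Q2=2.33; dissipated=1.667
Op 3: GROUND 3: Q3=0; energy lost=32.000
Total dissipated: 139.292 μJ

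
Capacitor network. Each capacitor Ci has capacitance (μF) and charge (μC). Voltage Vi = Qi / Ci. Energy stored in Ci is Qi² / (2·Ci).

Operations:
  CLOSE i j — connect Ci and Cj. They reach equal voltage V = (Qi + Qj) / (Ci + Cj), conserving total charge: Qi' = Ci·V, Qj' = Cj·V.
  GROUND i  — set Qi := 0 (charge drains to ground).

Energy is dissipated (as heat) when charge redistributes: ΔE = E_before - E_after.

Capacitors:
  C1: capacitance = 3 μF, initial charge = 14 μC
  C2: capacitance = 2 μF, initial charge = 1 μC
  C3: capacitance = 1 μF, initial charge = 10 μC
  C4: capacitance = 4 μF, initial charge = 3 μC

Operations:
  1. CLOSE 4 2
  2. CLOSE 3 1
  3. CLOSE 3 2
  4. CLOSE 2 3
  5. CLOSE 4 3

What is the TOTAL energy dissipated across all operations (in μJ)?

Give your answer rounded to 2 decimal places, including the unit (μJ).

Answer: 21.45 μJ

Derivation:
Initial: C1(3μF, Q=14μC, V=4.67V), C2(2μF, Q=1μC, V=0.50V), C3(1μF, Q=10μC, V=10.00V), C4(4μF, Q=3μC, V=0.75V)
Op 1: CLOSE 4-2: Q_total=4.00, C_total=6.00, V=0.67; Q4=2.67, Q2=1.33; dissipated=0.042
Op 2: CLOSE 3-1: Q_total=24.00, C_total=4.00, V=6.00; Q3=6.00, Q1=18.00; dissipated=10.667
Op 3: CLOSE 3-2: Q_total=7.33, C_total=3.00, V=2.44; Q3=2.44, Q2=4.89; dissipated=9.481
Op 4: CLOSE 2-3: Q_total=7.33, C_total=3.00, V=2.44; Q2=4.89, Q3=2.44; dissipated=0.000
Op 5: CLOSE 4-3: Q_total=5.11, C_total=5.00, V=1.02; Q4=4.09, Q3=1.02; dissipated=1.264
Total dissipated: 21.454 μJ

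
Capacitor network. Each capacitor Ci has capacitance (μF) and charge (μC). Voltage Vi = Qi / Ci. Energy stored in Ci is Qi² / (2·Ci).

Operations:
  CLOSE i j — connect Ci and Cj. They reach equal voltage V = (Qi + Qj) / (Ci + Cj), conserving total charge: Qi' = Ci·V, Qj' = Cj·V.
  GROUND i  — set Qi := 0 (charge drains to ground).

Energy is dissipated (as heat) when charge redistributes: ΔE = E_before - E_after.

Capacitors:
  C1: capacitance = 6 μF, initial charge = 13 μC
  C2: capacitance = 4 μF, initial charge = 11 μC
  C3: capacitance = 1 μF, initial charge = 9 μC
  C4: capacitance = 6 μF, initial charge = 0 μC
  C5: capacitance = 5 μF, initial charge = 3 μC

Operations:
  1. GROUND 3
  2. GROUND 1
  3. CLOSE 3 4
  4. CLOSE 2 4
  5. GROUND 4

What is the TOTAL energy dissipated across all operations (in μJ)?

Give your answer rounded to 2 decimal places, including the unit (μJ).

Answer: 67.29 μJ

Derivation:
Initial: C1(6μF, Q=13μC, V=2.17V), C2(4μF, Q=11μC, V=2.75V), C3(1μF, Q=9μC, V=9.00V), C4(6μF, Q=0μC, V=0.00V), C5(5μF, Q=3μC, V=0.60V)
Op 1: GROUND 3: Q3=0; energy lost=40.500
Op 2: GROUND 1: Q1=0; energy lost=14.083
Op 3: CLOSE 3-4: Q_total=0.00, C_total=7.00, V=0.00; Q3=0.00, Q4=0.00; dissipated=0.000
Op 4: CLOSE 2-4: Q_total=11.00, C_total=10.00, V=1.10; Q2=4.40, Q4=6.60; dissipated=9.075
Op 5: GROUND 4: Q4=0; energy lost=3.630
Total dissipated: 67.288 μJ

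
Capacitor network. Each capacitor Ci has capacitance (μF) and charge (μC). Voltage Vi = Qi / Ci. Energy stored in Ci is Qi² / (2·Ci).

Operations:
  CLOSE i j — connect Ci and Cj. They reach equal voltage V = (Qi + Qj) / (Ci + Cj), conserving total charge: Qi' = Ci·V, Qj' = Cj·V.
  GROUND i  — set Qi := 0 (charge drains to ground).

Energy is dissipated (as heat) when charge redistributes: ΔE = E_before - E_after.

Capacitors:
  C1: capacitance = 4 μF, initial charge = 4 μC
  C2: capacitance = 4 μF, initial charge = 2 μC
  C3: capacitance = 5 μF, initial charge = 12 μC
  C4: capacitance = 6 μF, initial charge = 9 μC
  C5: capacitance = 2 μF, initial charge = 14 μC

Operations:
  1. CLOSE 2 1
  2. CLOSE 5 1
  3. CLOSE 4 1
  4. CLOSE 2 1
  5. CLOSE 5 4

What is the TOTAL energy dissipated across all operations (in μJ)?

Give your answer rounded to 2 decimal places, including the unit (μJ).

Answer: 30.55 μJ

Derivation:
Initial: C1(4μF, Q=4μC, V=1.00V), C2(4μF, Q=2μC, V=0.50V), C3(5μF, Q=12μC, V=2.40V), C4(6μF, Q=9μC, V=1.50V), C5(2μF, Q=14μC, V=7.00V)
Op 1: CLOSE 2-1: Q_total=6.00, C_total=8.00, V=0.75; Q2=3.00, Q1=3.00; dissipated=0.250
Op 2: CLOSE 5-1: Q_total=17.00, C_total=6.00, V=2.83; Q5=5.67, Q1=11.33; dissipated=26.042
Op 3: CLOSE 4-1: Q_total=20.33, C_total=10.00, V=2.03; Q4=12.20, Q1=8.13; dissipated=2.133
Op 4: CLOSE 2-1: Q_total=11.13, C_total=8.00, V=1.39; Q2=5.57, Q1=5.57; dissipated=1.647
Op 5: CLOSE 5-4: Q_total=17.87, C_total=8.00, V=2.23; Q5=4.47, Q4=13.40; dissipated=0.480
Total dissipated: 30.552 μJ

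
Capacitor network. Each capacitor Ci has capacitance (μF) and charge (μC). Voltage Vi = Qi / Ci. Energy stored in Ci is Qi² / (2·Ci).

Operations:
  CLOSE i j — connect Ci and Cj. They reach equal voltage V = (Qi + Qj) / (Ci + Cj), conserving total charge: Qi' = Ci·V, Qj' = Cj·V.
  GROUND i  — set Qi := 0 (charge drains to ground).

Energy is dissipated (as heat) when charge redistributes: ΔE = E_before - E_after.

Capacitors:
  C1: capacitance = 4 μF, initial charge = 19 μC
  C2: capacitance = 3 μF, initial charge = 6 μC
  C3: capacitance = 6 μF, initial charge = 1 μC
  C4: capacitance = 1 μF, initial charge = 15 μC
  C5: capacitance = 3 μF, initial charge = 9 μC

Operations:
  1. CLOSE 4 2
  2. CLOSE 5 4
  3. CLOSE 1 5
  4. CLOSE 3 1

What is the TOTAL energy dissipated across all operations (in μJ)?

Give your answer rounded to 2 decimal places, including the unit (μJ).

Answer: 86.40 μJ

Derivation:
Initial: C1(4μF, Q=19μC, V=4.75V), C2(3μF, Q=6μC, V=2.00V), C3(6μF, Q=1μC, V=0.17V), C4(1μF, Q=15μC, V=15.00V), C5(3μF, Q=9μC, V=3.00V)
Op 1: CLOSE 4-2: Q_total=21.00, C_total=4.00, V=5.25; Q4=5.25, Q2=15.75; dissipated=63.375
Op 2: CLOSE 5-4: Q_total=14.25, C_total=4.00, V=3.56; Q5=10.69, Q4=3.56; dissipated=1.898
Op 3: CLOSE 1-5: Q_total=29.69, C_total=7.00, V=4.24; Q1=16.96, Q5=12.72; dissipated=1.209
Op 4: CLOSE 3-1: Q_total=17.96, C_total=10.00, V=1.80; Q3=10.78, Q1=7.19; dissipated=19.921
Total dissipated: 86.403 μJ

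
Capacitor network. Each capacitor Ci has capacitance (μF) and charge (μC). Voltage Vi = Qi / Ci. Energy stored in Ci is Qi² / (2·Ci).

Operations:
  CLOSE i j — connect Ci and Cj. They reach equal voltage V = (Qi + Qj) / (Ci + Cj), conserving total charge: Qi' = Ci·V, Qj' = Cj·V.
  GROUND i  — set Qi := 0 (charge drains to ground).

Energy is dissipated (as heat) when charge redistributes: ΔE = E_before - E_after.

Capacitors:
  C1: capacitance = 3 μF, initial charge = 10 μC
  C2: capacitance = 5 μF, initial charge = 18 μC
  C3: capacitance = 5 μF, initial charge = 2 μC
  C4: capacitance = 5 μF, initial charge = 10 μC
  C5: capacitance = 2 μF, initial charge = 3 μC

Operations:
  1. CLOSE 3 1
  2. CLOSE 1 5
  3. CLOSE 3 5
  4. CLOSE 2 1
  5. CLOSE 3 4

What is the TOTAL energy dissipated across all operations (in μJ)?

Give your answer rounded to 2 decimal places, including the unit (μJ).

Initial: C1(3μF, Q=10μC, V=3.33V), C2(5μF, Q=18μC, V=3.60V), C3(5μF, Q=2μC, V=0.40V), C4(5μF, Q=10μC, V=2.00V), C5(2μF, Q=3μC, V=1.50V)
Op 1: CLOSE 3-1: Q_total=12.00, C_total=8.00, V=1.50; Q3=7.50, Q1=4.50; dissipated=8.067
Op 2: CLOSE 1-5: Q_total=7.50, C_total=5.00, V=1.50; Q1=4.50, Q5=3.00; dissipated=0.000
Op 3: CLOSE 3-5: Q_total=10.50, C_total=7.00, V=1.50; Q3=7.50, Q5=3.00; dissipated=0.000
Op 4: CLOSE 2-1: Q_total=22.50, C_total=8.00, V=2.81; Q2=14.06, Q1=8.44; dissipated=4.134
Op 5: CLOSE 3-4: Q_total=17.50, C_total=10.00, V=1.75; Q3=8.75, Q4=8.75; dissipated=0.312
Total dissipated: 12.514 μJ

Answer: 12.51 μJ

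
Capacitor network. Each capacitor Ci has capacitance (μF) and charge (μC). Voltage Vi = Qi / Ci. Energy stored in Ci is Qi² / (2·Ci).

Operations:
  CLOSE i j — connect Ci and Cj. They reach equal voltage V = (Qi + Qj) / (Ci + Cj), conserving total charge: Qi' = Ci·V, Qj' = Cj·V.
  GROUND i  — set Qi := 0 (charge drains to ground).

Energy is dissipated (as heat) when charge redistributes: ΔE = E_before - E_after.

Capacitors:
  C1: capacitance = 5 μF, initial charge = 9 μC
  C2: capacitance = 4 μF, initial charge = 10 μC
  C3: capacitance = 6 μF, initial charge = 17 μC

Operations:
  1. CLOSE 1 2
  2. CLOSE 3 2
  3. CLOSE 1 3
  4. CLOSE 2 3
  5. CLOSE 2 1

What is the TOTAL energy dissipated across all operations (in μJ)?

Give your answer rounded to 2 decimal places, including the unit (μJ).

Initial: C1(5μF, Q=9μC, V=1.80V), C2(4μF, Q=10μC, V=2.50V), C3(6μF, Q=17μC, V=2.83V)
Op 1: CLOSE 1-2: Q_total=19.00, C_total=9.00, V=2.11; Q1=10.56, Q2=8.44; dissipated=0.544
Op 2: CLOSE 3-2: Q_total=25.44, C_total=10.00, V=2.54; Q3=15.27, Q2=10.18; dissipated=0.626
Op 3: CLOSE 1-3: Q_total=25.82, C_total=11.00, V=2.35; Q1=11.74, Q3=14.08; dissipated=0.256
Op 4: CLOSE 2-3: Q_total=24.26, C_total=10.00, V=2.43; Q2=9.71, Q3=14.56; dissipated=0.047
Op 5: CLOSE 2-1: Q_total=21.44, C_total=9.00, V=2.38; Q2=9.53, Q1=11.91; dissipated=0.007
Total dissipated: 1.480 μJ

Answer: 1.48 μJ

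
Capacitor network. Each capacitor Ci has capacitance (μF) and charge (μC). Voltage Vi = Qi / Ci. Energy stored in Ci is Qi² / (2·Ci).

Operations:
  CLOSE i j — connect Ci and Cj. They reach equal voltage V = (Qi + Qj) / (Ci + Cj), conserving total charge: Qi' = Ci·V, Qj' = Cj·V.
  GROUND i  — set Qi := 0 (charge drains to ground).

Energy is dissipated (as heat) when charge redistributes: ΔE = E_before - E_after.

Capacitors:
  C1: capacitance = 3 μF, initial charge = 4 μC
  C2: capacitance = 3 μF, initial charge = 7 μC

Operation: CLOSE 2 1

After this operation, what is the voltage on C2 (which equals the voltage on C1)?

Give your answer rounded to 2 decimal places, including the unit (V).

Answer: 1.83 V

Derivation:
Initial: C1(3μF, Q=4μC, V=1.33V), C2(3μF, Q=7μC, V=2.33V)
Op 1: CLOSE 2-1: Q_total=11.00, C_total=6.00, V=1.83; Q2=5.50, Q1=5.50; dissipated=0.750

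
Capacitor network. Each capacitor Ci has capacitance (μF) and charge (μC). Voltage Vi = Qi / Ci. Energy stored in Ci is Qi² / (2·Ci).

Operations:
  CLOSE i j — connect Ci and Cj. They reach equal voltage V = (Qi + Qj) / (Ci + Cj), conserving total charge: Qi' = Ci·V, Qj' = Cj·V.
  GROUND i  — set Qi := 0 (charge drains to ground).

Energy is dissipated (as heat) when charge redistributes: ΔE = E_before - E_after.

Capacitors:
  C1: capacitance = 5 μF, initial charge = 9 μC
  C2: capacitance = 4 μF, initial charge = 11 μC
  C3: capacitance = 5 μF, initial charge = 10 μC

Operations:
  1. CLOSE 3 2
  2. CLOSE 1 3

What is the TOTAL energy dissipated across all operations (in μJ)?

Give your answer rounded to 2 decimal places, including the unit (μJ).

Answer: 0.98 μJ

Derivation:
Initial: C1(5μF, Q=9μC, V=1.80V), C2(4μF, Q=11μC, V=2.75V), C3(5μF, Q=10μC, V=2.00V)
Op 1: CLOSE 3-2: Q_total=21.00, C_total=9.00, V=2.33; Q3=11.67, Q2=9.33; dissipated=0.625
Op 2: CLOSE 1-3: Q_total=20.67, C_total=10.00, V=2.07; Q1=10.33, Q3=10.33; dissipated=0.356
Total dissipated: 0.981 μJ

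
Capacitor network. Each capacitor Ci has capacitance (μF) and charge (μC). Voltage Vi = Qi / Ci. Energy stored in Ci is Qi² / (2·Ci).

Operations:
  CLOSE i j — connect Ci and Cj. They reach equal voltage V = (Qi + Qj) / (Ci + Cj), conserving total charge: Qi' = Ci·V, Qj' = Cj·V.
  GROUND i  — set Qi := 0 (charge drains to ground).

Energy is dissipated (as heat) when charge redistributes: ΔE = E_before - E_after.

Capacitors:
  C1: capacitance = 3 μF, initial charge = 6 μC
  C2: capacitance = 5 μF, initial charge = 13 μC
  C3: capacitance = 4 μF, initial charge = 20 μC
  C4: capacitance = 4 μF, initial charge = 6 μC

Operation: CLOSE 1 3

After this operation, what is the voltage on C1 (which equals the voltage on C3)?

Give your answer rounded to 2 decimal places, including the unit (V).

Answer: 3.71 V

Derivation:
Initial: C1(3μF, Q=6μC, V=2.00V), C2(5μF, Q=13μC, V=2.60V), C3(4μF, Q=20μC, V=5.00V), C4(4μF, Q=6μC, V=1.50V)
Op 1: CLOSE 1-3: Q_total=26.00, C_total=7.00, V=3.71; Q1=11.14, Q3=14.86; dissipated=7.714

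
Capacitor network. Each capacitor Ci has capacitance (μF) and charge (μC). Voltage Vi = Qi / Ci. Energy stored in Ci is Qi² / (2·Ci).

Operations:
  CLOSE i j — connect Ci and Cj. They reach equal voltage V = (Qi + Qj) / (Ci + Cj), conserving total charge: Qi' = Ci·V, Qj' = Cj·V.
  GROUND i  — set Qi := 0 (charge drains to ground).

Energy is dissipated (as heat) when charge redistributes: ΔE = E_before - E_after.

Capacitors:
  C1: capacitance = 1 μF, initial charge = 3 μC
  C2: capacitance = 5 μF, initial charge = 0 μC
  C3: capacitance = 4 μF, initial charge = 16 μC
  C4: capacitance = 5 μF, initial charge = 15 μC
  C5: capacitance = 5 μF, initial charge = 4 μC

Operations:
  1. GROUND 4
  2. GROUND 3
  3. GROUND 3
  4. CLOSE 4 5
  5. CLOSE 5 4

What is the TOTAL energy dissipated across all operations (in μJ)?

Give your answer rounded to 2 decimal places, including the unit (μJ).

Initial: C1(1μF, Q=3μC, V=3.00V), C2(5μF, Q=0μC, V=0.00V), C3(4μF, Q=16μC, V=4.00V), C4(5μF, Q=15μC, V=3.00V), C5(5μF, Q=4μC, V=0.80V)
Op 1: GROUND 4: Q4=0; energy lost=22.500
Op 2: GROUND 3: Q3=0; energy lost=32.000
Op 3: GROUND 3: Q3=0; energy lost=0.000
Op 4: CLOSE 4-5: Q_total=4.00, C_total=10.00, V=0.40; Q4=2.00, Q5=2.00; dissipated=0.800
Op 5: CLOSE 5-4: Q_total=4.00, C_total=10.00, V=0.40; Q5=2.00, Q4=2.00; dissipated=0.000
Total dissipated: 55.300 μJ

Answer: 55.30 μJ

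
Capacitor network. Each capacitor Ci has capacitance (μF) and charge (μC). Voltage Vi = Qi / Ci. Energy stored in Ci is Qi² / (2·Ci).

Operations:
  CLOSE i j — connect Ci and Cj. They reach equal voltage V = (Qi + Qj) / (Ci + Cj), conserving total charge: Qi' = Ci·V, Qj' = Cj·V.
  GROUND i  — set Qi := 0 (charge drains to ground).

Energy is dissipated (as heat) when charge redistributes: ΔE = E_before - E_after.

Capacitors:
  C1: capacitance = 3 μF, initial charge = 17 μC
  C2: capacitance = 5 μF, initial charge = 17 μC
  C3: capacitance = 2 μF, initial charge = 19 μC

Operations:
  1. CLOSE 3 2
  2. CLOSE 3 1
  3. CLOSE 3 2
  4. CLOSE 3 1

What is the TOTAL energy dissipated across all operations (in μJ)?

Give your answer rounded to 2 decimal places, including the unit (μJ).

Answer: 26.84 μJ

Derivation:
Initial: C1(3μF, Q=17μC, V=5.67V), C2(5μF, Q=17μC, V=3.40V), C3(2μF, Q=19μC, V=9.50V)
Op 1: CLOSE 3-2: Q_total=36.00, C_total=7.00, V=5.14; Q3=10.29, Q2=25.71; dissipated=26.579
Op 2: CLOSE 3-1: Q_total=27.29, C_total=5.00, V=5.46; Q3=10.91, Q1=16.37; dissipated=0.165
Op 3: CLOSE 3-2: Q_total=36.63, C_total=7.00, V=5.23; Q3=10.47, Q2=26.16; dissipated=0.071
Op 4: CLOSE 3-1: Q_total=26.84, C_total=5.00, V=5.37; Q3=10.73, Q1=16.10; dissipated=0.030
Total dissipated: 26.844 μJ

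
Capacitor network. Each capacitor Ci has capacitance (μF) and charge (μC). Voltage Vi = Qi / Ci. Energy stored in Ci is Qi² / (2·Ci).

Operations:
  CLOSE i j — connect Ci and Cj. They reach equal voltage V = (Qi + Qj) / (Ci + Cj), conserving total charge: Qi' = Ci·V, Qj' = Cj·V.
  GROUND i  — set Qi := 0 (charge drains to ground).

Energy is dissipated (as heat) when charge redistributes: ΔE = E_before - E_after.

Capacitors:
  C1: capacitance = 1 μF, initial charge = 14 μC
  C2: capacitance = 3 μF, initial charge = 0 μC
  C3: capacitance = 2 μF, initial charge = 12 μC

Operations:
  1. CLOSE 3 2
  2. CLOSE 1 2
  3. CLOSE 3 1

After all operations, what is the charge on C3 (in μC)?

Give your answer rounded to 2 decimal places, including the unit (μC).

Answer: 6.73 μC

Derivation:
Initial: C1(1μF, Q=14μC, V=14.00V), C2(3μF, Q=0μC, V=0.00V), C3(2μF, Q=12μC, V=6.00V)
Op 1: CLOSE 3-2: Q_total=12.00, C_total=5.00, V=2.40; Q3=4.80, Q2=7.20; dissipated=21.600
Op 2: CLOSE 1-2: Q_total=21.20, C_total=4.00, V=5.30; Q1=5.30, Q2=15.90; dissipated=50.460
Op 3: CLOSE 3-1: Q_total=10.10, C_total=3.00, V=3.37; Q3=6.73, Q1=3.37; dissipated=2.803
Final charges: Q1=3.37, Q2=15.90, Q3=6.73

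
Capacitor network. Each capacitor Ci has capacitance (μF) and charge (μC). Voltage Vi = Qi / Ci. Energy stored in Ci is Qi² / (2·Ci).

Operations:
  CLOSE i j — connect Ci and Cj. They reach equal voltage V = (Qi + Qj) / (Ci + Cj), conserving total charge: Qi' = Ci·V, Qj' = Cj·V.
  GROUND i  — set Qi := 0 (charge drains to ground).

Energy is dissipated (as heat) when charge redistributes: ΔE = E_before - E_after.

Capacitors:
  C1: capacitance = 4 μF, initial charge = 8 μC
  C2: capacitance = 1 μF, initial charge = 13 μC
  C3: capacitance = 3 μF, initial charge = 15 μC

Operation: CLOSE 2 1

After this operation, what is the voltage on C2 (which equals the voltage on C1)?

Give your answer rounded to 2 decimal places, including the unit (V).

Answer: 4.20 V

Derivation:
Initial: C1(4μF, Q=8μC, V=2.00V), C2(1μF, Q=13μC, V=13.00V), C3(3μF, Q=15μC, V=5.00V)
Op 1: CLOSE 2-1: Q_total=21.00, C_total=5.00, V=4.20; Q2=4.20, Q1=16.80; dissipated=48.400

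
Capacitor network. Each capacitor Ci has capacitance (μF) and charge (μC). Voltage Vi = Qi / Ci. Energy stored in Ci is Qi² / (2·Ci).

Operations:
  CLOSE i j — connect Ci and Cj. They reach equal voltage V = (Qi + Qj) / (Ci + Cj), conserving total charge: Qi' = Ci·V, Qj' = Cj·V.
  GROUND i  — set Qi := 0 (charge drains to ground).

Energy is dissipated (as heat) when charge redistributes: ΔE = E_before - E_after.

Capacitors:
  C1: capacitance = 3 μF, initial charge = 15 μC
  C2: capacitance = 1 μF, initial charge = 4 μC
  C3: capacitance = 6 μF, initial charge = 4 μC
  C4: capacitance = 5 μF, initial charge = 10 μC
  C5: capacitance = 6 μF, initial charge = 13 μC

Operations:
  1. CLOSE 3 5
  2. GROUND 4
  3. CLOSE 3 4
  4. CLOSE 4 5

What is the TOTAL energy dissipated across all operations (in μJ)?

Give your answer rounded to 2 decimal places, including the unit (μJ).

Answer: 16.68 μJ

Derivation:
Initial: C1(3μF, Q=15μC, V=5.00V), C2(1μF, Q=4μC, V=4.00V), C3(6μF, Q=4μC, V=0.67V), C4(5μF, Q=10μC, V=2.00V), C5(6μF, Q=13μC, V=2.17V)
Op 1: CLOSE 3-5: Q_total=17.00, C_total=12.00, V=1.42; Q3=8.50, Q5=8.50; dissipated=3.375
Op 2: GROUND 4: Q4=0; energy lost=10.000
Op 3: CLOSE 3-4: Q_total=8.50, C_total=11.00, V=0.77; Q3=4.64, Q4=3.86; dissipated=2.737
Op 4: CLOSE 4-5: Q_total=12.36, C_total=11.00, V=1.12; Q4=5.62, Q5=6.74; dissipated=0.565
Total dissipated: 16.677 μJ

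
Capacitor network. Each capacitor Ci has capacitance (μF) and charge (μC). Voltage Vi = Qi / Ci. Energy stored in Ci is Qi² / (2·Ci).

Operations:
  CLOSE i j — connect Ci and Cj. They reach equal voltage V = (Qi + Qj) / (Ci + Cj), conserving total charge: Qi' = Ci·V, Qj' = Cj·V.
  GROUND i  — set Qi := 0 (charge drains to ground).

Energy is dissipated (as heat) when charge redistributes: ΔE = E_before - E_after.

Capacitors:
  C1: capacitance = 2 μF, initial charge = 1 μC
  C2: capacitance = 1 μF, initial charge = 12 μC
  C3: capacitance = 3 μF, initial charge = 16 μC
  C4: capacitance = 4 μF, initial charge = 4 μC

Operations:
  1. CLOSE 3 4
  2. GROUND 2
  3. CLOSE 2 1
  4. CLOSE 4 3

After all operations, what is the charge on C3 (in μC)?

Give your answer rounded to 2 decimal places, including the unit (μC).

Initial: C1(2μF, Q=1μC, V=0.50V), C2(1μF, Q=12μC, V=12.00V), C3(3μF, Q=16μC, V=5.33V), C4(4μF, Q=4μC, V=1.00V)
Op 1: CLOSE 3-4: Q_total=20.00, C_total=7.00, V=2.86; Q3=8.57, Q4=11.43; dissipated=16.095
Op 2: GROUND 2: Q2=0; energy lost=72.000
Op 3: CLOSE 2-1: Q_total=1.00, C_total=3.00, V=0.33; Q2=0.33, Q1=0.67; dissipated=0.083
Op 4: CLOSE 4-3: Q_total=20.00, C_total=7.00, V=2.86; Q4=11.43, Q3=8.57; dissipated=0.000
Final charges: Q1=0.67, Q2=0.33, Q3=8.57, Q4=11.43

Answer: 8.57 μC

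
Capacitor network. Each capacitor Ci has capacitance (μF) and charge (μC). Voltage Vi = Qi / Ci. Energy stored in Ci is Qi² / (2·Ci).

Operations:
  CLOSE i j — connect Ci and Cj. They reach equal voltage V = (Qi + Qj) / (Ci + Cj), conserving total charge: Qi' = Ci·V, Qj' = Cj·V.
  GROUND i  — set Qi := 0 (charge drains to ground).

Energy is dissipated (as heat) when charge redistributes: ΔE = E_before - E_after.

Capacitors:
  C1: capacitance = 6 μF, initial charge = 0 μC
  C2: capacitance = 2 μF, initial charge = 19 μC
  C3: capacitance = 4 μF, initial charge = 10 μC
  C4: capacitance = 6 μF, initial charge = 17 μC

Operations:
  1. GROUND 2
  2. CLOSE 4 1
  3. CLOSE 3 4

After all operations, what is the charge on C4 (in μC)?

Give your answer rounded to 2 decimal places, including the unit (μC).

Answer: 11.10 μC

Derivation:
Initial: C1(6μF, Q=0μC, V=0.00V), C2(2μF, Q=19μC, V=9.50V), C3(4μF, Q=10μC, V=2.50V), C4(6μF, Q=17μC, V=2.83V)
Op 1: GROUND 2: Q2=0; energy lost=90.250
Op 2: CLOSE 4-1: Q_total=17.00, C_total=12.00, V=1.42; Q4=8.50, Q1=8.50; dissipated=12.042
Op 3: CLOSE 3-4: Q_total=18.50, C_total=10.00, V=1.85; Q3=7.40, Q4=11.10; dissipated=1.408
Final charges: Q1=8.50, Q2=0.00, Q3=7.40, Q4=11.10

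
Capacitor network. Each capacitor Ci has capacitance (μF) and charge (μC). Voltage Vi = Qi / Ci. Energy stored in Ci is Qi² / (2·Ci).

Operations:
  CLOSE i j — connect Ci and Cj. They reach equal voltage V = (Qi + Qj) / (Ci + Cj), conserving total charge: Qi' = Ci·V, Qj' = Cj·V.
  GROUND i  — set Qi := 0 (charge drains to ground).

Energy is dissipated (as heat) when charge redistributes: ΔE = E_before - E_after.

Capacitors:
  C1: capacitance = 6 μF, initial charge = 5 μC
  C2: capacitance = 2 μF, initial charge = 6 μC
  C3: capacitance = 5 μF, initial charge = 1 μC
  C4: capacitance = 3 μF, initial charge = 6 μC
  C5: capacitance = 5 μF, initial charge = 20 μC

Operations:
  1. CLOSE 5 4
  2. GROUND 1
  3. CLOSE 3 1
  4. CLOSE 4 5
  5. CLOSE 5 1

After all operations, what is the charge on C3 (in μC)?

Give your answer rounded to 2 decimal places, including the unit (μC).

Answer: 0.45 μC

Derivation:
Initial: C1(6μF, Q=5μC, V=0.83V), C2(2μF, Q=6μC, V=3.00V), C3(5μF, Q=1μC, V=0.20V), C4(3μF, Q=6μC, V=2.00V), C5(5μF, Q=20μC, V=4.00V)
Op 1: CLOSE 5-4: Q_total=26.00, C_total=8.00, V=3.25; Q5=16.25, Q4=9.75; dissipated=3.750
Op 2: GROUND 1: Q1=0; energy lost=2.083
Op 3: CLOSE 3-1: Q_total=1.00, C_total=11.00, V=0.09; Q3=0.45, Q1=0.55; dissipated=0.055
Op 4: CLOSE 4-5: Q_total=26.00, C_total=8.00, V=3.25; Q4=9.75, Q5=16.25; dissipated=0.000
Op 5: CLOSE 5-1: Q_total=16.80, C_total=11.00, V=1.53; Q5=7.63, Q1=9.16; dissipated=13.609
Final charges: Q1=9.16, Q2=6.00, Q3=0.45, Q4=9.75, Q5=7.63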